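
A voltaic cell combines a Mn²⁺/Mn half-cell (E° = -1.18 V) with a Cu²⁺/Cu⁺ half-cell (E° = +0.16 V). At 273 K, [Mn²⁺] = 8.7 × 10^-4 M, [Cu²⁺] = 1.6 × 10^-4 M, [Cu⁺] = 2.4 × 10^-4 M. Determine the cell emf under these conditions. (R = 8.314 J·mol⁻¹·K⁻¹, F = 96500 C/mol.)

1.41 V

The Cu²⁺/Cu⁺ couple has the higher reduction potential and acts as the cathode, so E°_cell = +0.16 − (-1.18) = 1.34 V.
Balancing electrons gives n = 2; the reaction quotient is Q = [Mn²⁺]·[Cu⁺]^2/[Cu²⁺]^2 = 0.00196.
E = E° − (RT/nF) ln Q = 1.34 − (8.314×273)/(2×96500) × (-6.236) = 1.340 + 0.073 = 1.413 V.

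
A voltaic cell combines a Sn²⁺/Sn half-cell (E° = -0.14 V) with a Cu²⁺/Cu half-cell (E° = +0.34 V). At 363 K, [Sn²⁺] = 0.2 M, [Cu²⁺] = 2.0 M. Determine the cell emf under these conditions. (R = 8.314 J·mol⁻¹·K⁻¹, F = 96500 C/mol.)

The Cu²⁺/Cu couple has the higher reduction potential and acts as the cathode, so E°_cell = +0.34 − (-0.14) = 0.48 V.
Balancing electrons gives n = 2; the reaction quotient is Q = [Sn²⁺]/[Cu²⁺] = 0.100.
E = E° − (RT/nF) ln Q = 0.48 − (8.314×363)/(2×96500) × (-2.303) = 0.480 + 0.036 = 0.516 V.

0.516 V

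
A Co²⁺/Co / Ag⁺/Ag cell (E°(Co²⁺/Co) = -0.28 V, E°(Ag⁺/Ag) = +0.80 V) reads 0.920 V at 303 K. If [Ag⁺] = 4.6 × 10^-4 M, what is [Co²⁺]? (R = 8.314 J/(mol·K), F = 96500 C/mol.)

0.045 M

From the Nernst equation, ln Q = nF(E° − E)/RT = 2×96500×(1.08 − 0.920)/(8.314×303) = 12.258, so Q = 2.11 × 10^5.
With Q = [Co²⁺]/[Ag⁺]^2 and the known concentrations, [Co²⁺] in the numerator gives [Co²⁺] = 0.045 M.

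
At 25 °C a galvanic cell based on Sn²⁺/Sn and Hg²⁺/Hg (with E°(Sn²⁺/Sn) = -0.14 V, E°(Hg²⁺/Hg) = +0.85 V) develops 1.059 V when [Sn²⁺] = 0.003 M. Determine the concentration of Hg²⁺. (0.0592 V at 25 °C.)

From the Nernst equation, log Q = n(E° − E)/0.0592 = 2(0.99 − 1.059)/0.0592 = -2.331, so Q = 0.00467.
With Q = [Sn²⁺]/[Hg²⁺] and the known concentrations, [Hg²⁺] in the denominator gives [Hg²⁺] = 0.64 M.

0.64 M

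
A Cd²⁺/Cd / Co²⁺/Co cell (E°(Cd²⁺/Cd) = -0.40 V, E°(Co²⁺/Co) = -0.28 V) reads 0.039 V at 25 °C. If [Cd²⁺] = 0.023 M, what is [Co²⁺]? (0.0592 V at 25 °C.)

From the Nernst equation, log Q = n(E° − E)/0.0592 = 2(0.12 − 0.039)/0.0592 = 2.736, so Q = 545.
With Q = [Cd²⁺]/[Co²⁺] and the known concentrations, [Co²⁺] in the denominator gives [Co²⁺] = 4.2 × 10^-5 M.

4.2 × 10^-5 M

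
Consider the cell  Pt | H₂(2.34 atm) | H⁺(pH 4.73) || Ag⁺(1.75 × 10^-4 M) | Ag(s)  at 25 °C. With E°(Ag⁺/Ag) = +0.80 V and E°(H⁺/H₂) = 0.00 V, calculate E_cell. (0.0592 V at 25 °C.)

0.87 V

The Ag⁺/Ag couple is the cathode, so E°_cell = 0.80 V; n = 2.
[H⁺] = 10^(−4.73) = 1.9 × 10^-5 M, and Q = [H⁺]^2 / ([Ag⁺]^2·P(H₂)) = 0.00484.
E = E° − (0.0592/2) log Q = 0.80 − (0.0592/2)(-2.315) = 0.869 V.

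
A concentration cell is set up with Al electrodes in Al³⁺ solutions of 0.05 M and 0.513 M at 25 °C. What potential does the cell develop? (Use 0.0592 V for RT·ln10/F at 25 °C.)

0.020 V

Both half-cells are Al³⁺/Al, so E°_cell = 0. The concentrated side is the cathode; the cell reaction moves Al³⁺ from high to low concentration with n = 3.
Q = [Al³⁺]_dilute/[Al³⁺]_conc = 0.05/0.513 = 0.0975.
E = 0 − (0.0592/3) log Q = −(0.0592/3)(-1.011) = 0.0200 V.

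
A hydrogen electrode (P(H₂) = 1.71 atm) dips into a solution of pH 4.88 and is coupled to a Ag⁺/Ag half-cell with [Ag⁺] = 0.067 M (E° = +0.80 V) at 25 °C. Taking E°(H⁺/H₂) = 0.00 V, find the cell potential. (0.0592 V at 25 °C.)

The Ag⁺/Ag couple is the cathode, so E°_cell = 0.80 V; n = 2.
[H⁺] = 10^(−4.88) = 1.3 × 10^-5 M, and Q = [H⁺]^2 / ([Ag⁺]^2·P(H₂)) = 2.26 × 10^-8.
E = E° − (0.0592/2) log Q = 0.80 − (0.0592/2)(-7.645) = 1.026 V.

1.03 V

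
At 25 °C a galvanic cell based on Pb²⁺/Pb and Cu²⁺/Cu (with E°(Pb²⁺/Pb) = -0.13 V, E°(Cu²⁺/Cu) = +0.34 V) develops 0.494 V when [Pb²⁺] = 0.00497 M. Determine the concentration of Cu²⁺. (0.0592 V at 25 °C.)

0.032 M

From the Nernst equation, log Q = n(E° − E)/0.0592 = 2(0.47 − 0.494)/0.0592 = -0.811, so Q = 0.155.
With Q = [Pb²⁺]/[Cu²⁺] and the known concentrations, [Cu²⁺] in the denominator gives [Cu²⁺] = 0.032 M.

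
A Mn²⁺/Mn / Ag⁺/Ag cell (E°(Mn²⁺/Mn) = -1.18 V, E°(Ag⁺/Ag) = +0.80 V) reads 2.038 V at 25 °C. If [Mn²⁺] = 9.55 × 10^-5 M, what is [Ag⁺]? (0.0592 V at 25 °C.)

0.093 M

From the Nernst equation, log Q = n(E° − E)/0.0592 = 2(1.98 − 2.038)/0.0592 = -1.959, so Q = 0.0110.
With Q = [Mn²⁺]/[Ag⁺]^2 and the known concentrations, [Ag⁺]^2 in the denominator gives [Ag⁺] = 0.093 M.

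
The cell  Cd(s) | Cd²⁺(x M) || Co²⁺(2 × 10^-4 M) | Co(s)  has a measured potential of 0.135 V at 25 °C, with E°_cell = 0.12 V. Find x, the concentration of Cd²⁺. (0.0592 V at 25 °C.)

6.2 × 10^-5 M

From the Nernst equation, log Q = n(E° − E)/0.0592 = 2(0.12 − 0.135)/0.0592 = -0.507, so Q = 0.311.
With Q = [Cd²⁺]/[Co²⁺] and the known concentrations, [Cd²⁺] in the numerator gives [Cd²⁺] = 6.2 × 10^-5 M.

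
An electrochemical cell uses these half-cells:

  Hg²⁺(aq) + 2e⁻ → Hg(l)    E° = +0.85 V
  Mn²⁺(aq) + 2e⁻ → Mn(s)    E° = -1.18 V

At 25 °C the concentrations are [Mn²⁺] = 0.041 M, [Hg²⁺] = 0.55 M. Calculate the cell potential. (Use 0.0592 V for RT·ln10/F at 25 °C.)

The Hg²⁺/Hg couple has the higher reduction potential and acts as the cathode, so E°_cell = +0.85 − (-1.18) = 2.03 V.
Balancing electrons gives n = 2; the reaction quotient is Q = [Mn²⁺]/[Hg²⁺] = 0.0745.
At 25 °C, E = E° − (0.0592/n) log Q = 2.03 − (0.0592/2)(-1.128) = 2.030 + 0.033 = 2.063 V.

2.06 V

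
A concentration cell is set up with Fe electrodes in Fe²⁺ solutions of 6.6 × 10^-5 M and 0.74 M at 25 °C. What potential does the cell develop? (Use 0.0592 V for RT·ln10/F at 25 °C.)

Both half-cells are Fe²⁺/Fe, so E°_cell = 0. The concentrated side is the cathode; the cell reaction moves Fe²⁺ from high to low concentration with n = 2.
Q = [Fe²⁺]_dilute/[Fe²⁺]_conc = 6.6 × 10^-5/0.74 = 8.92 × 10^-5.
E = 0 − (0.0592/2) log Q = −(0.0592/2)(-4.050) = 0.1199 V.

0.12 V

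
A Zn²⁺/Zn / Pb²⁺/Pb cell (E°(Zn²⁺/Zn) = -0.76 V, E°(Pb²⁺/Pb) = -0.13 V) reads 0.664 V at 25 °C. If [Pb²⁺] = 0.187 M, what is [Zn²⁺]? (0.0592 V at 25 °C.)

0.013 M

From the Nernst equation, log Q = n(E° − E)/0.0592 = 2(0.63 − 0.664)/0.0592 = -1.149, so Q = 0.0710.
With Q = [Zn²⁺]/[Pb²⁺] and the known concentrations, [Zn²⁺] in the numerator gives [Zn²⁺] = 0.013 M.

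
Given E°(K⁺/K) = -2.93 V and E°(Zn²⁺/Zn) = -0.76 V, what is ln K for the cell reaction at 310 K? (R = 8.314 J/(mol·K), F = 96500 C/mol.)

ln K = 162.5

E°_cell = -0.76 − (-2.93) = 2.17 V, with n = 2 electrons transferred.
At equilibrium E = 0, so the Nernst equation gives ln K = nFE°/RT = (2)(96500)(2.17)/((8.314)(310)) = 162.50.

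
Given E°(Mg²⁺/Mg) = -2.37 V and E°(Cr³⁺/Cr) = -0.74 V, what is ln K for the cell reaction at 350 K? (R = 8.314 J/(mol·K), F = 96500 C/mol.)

ln K = 324.3

E°_cell = -0.74 − (-2.37) = 1.63 V, with n = 6 electrons transferred.
At equilibrium E = 0, so the Nernst equation gives ln K = nFE°/RT = (6)(96500)(1.63)/((8.314)(350)) = 324.33.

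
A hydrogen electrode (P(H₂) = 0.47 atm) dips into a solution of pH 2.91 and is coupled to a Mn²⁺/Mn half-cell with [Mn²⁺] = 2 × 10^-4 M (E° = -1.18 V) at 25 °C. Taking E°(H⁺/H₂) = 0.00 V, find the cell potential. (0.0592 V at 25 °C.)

1.13 V

The hydrogen couple is the cathode, so E°_cell = 1.18 V; n = 2.
[H⁺] = 10^(−2.91) = 0.0012 M, and Q = [Mn²⁺]·P(H₂) / [H⁺]^2 = 62.1.
E = E° − (0.0592/2) log Q = 1.18 − (0.0592/2)(1.793) = 1.127 V.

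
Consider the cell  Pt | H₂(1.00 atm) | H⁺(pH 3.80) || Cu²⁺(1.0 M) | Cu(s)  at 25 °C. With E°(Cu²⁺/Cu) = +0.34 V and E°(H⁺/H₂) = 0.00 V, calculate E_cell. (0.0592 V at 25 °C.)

The Cu²⁺/Cu couple is the cathode, so E°_cell = 0.34 V; n = 2.
[H⁺] = 10^(−3.80) = 1.6 × 10^-4 M, and Q = [H⁺]^2 / ([Cu²⁺]·P(H₂)) = 2.51 × 10^-8.
E = E° − (0.0592/2) log Q = 0.34 − (0.0592/2)(-7.600) = 0.565 V.

0.56 V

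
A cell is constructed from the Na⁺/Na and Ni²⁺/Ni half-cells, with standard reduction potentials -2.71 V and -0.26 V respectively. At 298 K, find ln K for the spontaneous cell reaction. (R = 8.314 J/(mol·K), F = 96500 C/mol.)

ln K = 190.9

E°_cell = -0.26 − (-2.71) = 2.45 V, with n = 2 electrons transferred.
At equilibrium E = 0, so the Nernst equation gives ln K = nFE°/RT = (2)(96500)(2.45)/((8.314)(298)) = 190.85.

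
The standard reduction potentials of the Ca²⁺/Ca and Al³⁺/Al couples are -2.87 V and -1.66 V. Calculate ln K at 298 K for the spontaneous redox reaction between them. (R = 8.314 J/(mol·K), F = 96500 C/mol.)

ln K = 282.8

E°_cell = -1.66 − (-2.87) = 1.21 V, with n = 6 electrons transferred.
At equilibrium E = 0, so the Nernst equation gives ln K = nFE°/RT = (6)(96500)(1.21)/((8.314)(298)) = 282.77.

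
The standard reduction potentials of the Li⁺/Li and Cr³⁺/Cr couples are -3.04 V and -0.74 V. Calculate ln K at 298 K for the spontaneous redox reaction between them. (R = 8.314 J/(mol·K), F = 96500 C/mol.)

E°_cell = -0.74 − (-3.04) = 2.30 V, with n = 3 electrons transferred.
At equilibrium E = 0, so the Nernst equation gives ln K = nFE°/RT = (3)(96500)(2.30)/((8.314)(298)) = 268.75.

ln K = 268.8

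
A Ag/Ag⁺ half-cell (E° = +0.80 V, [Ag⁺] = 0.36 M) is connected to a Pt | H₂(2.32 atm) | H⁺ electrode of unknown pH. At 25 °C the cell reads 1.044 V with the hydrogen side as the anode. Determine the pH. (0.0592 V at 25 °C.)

E°_cell = 0.80 V and n = 2.
log Q = n(E° − E)/0.0592 = 2×(0.80 − 1.044)/0.0592 = -8.243.
With Q = [H⁺]^2 / ([Ag⁺]^2·P(H₂)), solving for [H⁺] gives log[H⁺] = -4.383, so pH = 4.38.

pH = 4.38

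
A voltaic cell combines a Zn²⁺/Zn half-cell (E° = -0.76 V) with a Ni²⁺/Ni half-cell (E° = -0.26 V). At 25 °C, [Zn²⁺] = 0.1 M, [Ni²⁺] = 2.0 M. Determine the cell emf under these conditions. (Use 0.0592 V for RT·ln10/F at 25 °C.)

The Ni²⁺/Ni couple has the higher reduction potential and acts as the cathode, so E°_cell = -0.26 − (-0.76) = 0.50 V.
Balancing electrons gives n = 2; the reaction quotient is Q = [Zn²⁺]/[Ni²⁺] = 0.0500.
At 25 °C, E = E° − (0.0592/n) log Q = 0.50 − (0.0592/2)(-1.301) = 0.500 + 0.039 = 0.539 V.

0.539 V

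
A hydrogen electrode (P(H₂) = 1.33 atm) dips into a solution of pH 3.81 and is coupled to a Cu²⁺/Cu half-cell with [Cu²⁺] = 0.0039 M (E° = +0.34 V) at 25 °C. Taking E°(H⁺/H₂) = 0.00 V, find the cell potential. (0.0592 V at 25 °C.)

0.50 V

The Cu²⁺/Cu couple is the cathode, so E°_cell = 0.34 V; n = 2.
[H⁺] = 10^(−3.81) = 1.5 × 10^-4 M, and Q = [H⁺]^2 / ([Cu²⁺]·P(H₂)) = 4.62 × 10^-6.
E = E° − (0.0592/2) log Q = 0.34 − (0.0592/2)(-5.335) = 0.498 V.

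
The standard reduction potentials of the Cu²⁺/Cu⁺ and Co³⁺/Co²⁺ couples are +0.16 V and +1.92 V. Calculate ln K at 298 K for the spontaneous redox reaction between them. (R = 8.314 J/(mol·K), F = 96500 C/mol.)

ln K = 68.6

E°_cell = +1.92 − (+0.16) = 1.76 V, with n = 1 electron transferred.
At equilibrium E = 0, so the Nernst equation gives ln K = nFE°/RT = (1)(96500)(1.76)/((8.314)(298)) = 68.55.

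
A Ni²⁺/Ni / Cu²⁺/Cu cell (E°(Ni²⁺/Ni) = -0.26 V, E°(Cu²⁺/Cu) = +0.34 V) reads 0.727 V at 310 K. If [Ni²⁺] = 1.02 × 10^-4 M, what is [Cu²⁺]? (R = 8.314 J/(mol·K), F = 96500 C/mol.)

From the Nernst equation, ln Q = nF(E° − E)/RT = 2×96500×(0.60 − 0.727)/(8.314×310) = -9.510, so Q = 7.41 × 10^-5.
With Q = [Ni²⁺]/[Cu²⁺] and the known concentrations, [Cu²⁺] in the denominator gives [Cu²⁺] = 1.4 M.

1.4 M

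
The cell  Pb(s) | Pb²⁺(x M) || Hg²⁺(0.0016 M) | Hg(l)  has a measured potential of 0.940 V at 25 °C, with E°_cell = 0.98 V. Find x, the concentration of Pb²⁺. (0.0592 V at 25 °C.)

0.036 M

From the Nernst equation, log Q = n(E° − E)/0.0592 = 2(0.98 − 0.940)/0.0592 = 1.351, so Q = 22.5.
With Q = [Pb²⁺]/[Hg²⁺] and the known concentrations, [Pb²⁺] in the numerator gives [Pb²⁺] = 0.036 M.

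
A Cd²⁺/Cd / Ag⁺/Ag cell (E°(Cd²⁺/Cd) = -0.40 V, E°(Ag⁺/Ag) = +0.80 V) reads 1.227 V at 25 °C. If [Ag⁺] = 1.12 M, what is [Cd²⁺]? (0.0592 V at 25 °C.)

From the Nernst equation, log Q = n(E° − E)/0.0592 = 2(1.20 − 1.227)/0.0592 = -0.912, so Q = 0.122.
With Q = [Cd²⁺]/[Ag⁺]^2 and the known concentrations, [Cd²⁺] in the numerator gives [Cd²⁺] = 0.15 M.

0.15 M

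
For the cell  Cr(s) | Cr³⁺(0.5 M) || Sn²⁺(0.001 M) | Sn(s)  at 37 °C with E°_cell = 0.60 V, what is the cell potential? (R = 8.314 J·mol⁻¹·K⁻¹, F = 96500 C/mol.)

Balancing electrons gives n = 6; the reaction quotient is Q = [Cr³⁺]^2/[Sn²⁺]^3 = 2.5 × 10^8.
E = E° − (RT/nF) ln Q = 0.60 − (8.314×310)/(6×96500) × (19.337) = 0.600 − 0.086 = 0.514 V.

0.514 V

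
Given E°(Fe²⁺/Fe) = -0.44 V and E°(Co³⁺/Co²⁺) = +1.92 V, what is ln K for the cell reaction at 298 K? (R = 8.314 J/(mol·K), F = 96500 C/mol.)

ln K = 183.8

E°_cell = +1.92 − (-0.44) = 2.36 V, with n = 2 electrons transferred.
At equilibrium E = 0, so the Nernst equation gives ln K = nFE°/RT = (2)(96500)(2.36)/((8.314)(298)) = 183.84.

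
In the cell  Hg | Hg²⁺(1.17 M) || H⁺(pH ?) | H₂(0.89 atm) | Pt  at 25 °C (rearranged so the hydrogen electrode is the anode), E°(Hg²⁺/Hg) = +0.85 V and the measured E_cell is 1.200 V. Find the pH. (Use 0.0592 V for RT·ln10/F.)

E°_cell = 0.85 V and n = 2.
log Q = n(E° − E)/0.0592 = 2×(0.85 − 1.200)/0.0592 = -11.824.
With Q = [H⁺]^2 / ([Hg²⁺]·P(H₂)), solving for [H⁺] gives log[H⁺] = -5.903, so pH = 5.90.

pH = 5.90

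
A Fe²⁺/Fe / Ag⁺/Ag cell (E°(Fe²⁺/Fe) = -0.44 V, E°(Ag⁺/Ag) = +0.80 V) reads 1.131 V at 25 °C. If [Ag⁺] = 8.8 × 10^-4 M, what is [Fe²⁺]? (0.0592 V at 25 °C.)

0.0037 M

From the Nernst equation, log Q = n(E° − E)/0.0592 = 2(1.24 − 1.131)/0.0592 = 3.682, so Q = 4810.
With Q = [Fe²⁺]/[Ag⁺]^2 and the known concentrations, [Fe²⁺] in the numerator gives [Fe²⁺] = 0.0037 M.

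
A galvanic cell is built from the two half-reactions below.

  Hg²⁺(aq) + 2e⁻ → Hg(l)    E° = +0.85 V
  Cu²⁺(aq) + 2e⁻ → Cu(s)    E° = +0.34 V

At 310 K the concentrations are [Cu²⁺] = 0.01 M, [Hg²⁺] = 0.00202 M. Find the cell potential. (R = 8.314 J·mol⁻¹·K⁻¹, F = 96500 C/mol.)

The Hg²⁺/Hg couple has the higher reduction potential and acts as the cathode, so E°_cell = +0.85 − (+0.34) = 0.51 V.
Balancing electrons gives n = 2; the reaction quotient is Q = [Cu²⁺]/[Hg²⁺] = 4.95.
E = E° − (RT/nF) ln Q = 0.51 − (8.314×310)/(2×96500) × (1.599) = 0.510 − 0.021 = 0.489 V.

0.489 V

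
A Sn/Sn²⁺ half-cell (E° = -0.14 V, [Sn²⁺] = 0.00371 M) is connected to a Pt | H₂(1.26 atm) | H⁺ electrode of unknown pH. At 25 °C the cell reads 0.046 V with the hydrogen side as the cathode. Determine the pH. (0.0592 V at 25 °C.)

E°_cell = 0.14 V and n = 2.
log Q = n(E° − E)/0.0592 = 2×(0.14 − 0.046)/0.0592 = 3.176.
With Q = [Sn²⁺]·P(H₂) / [H⁺]^2, solving for [H⁺] gives log[H⁺] = -2.753, so pH = 2.75.

pH = 2.75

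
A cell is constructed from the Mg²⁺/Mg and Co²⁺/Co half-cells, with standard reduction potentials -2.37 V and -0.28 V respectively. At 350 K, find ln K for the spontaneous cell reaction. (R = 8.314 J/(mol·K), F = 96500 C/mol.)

ln K = 138.6

E°_cell = -0.28 − (-2.37) = 2.09 V, with n = 2 electrons transferred.
At equilibrium E = 0, so the Nernst equation gives ln K = nFE°/RT = (2)(96500)(2.09)/((8.314)(350)) = 138.62.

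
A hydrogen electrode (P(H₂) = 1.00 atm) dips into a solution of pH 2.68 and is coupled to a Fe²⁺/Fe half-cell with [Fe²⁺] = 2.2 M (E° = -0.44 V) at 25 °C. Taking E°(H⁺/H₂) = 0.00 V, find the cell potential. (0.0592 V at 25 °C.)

The hydrogen couple is the cathode, so E°_cell = 0.44 V; n = 2.
[H⁺] = 10^(−2.68) = 0.0021 M, and Q = [Fe²⁺]·P(H₂) / [H⁺]^2 = 5.04 × 10^5.
E = E° − (0.0592/2) log Q = 0.44 − (0.0592/2)(5.702) = 0.271 V.

0.27 V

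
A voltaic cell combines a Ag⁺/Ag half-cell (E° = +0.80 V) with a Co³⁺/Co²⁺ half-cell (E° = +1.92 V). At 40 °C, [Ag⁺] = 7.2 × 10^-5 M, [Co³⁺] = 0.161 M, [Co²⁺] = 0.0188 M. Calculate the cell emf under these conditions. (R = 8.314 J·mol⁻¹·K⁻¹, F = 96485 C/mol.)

The Co³⁺/Co²⁺ couple has the higher reduction potential and acts as the cathode, so E°_cell = +1.92 − (+0.80) = 1.12 V.
Balancing electrons gives n = 1; the reaction quotient is Q = [Ag⁺]·[Co²⁺]/[Co³⁺] = 8.41 × 10^-6.
E = E° − (RT/nF) ln Q = 1.12 − (8.314×313)/(1×96485) × (-11.686) = 1.120 + 0.315 = 1.435 V.

1.44 V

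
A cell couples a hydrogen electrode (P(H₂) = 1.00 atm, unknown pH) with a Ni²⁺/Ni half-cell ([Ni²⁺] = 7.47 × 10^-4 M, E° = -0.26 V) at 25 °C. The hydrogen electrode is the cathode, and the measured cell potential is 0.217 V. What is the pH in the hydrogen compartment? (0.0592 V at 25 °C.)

E°_cell = 0.26 V and n = 2.
log Q = n(E° − E)/0.0592 = 2×(0.26 − 0.217)/0.0592 = 1.453.
With Q = [Ni²⁺]·P(H₂) / [H⁺]^2, solving for [H⁺] gives log[H⁺] = -2.290, so pH = 2.29.

pH = 2.29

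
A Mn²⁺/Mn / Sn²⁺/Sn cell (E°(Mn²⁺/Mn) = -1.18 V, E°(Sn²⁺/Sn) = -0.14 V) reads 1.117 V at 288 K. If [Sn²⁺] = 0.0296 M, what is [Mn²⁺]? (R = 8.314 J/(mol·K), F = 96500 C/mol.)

6 × 10^-5 M

From the Nernst equation, ln Q = nF(E° − E)/RT = 2×96500×(1.04 − 1.117)/(8.314×288) = -6.206, so Q = 0.00202.
With Q = [Mn²⁺]/[Sn²⁺] and the known concentrations, [Mn²⁺] in the numerator gives [Mn²⁺] = 6 × 10^-5 M.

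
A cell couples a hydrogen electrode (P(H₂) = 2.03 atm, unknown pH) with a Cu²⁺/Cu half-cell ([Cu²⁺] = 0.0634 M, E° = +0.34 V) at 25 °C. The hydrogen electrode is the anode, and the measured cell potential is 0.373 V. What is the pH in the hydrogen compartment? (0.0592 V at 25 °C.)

E°_cell = 0.34 V and n = 2.
log Q = n(E° − E)/0.0592 = 2×(0.34 − 0.373)/0.0592 = -1.115.
With Q = [H⁺]^2 / ([Cu²⁺]·P(H₂)), solving for [H⁺] gives log[H⁺] = -1.003, so pH = 1.00.

pH = 1.00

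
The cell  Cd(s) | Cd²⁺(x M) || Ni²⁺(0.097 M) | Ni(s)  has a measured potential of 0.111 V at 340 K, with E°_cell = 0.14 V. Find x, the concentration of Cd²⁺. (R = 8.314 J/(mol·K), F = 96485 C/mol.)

From the Nernst equation, ln Q = nF(E° − E)/RT = 2×96485×(0.14 − 0.111)/(8.314×340) = 1.980, so Q = 7.24.
With Q = [Cd²⁺]/[Ni²⁺] and the known concentrations, [Cd²⁺] in the numerator gives [Cd²⁺] = 0.7 M.

0.7 M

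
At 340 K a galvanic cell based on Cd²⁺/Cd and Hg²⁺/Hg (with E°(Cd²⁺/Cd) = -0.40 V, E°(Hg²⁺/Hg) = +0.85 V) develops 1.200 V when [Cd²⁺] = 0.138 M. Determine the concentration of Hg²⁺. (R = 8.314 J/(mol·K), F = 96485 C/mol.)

From the Nernst equation, ln Q = nF(E° − E)/RT = 2×96485×(1.25 − 1.200)/(8.314×340) = 3.413, so Q = 30.4.
With Q = [Cd²⁺]/[Hg²⁺] and the known concentrations, [Hg²⁺] in the denominator gives [Hg²⁺] = 0.0045 M.

0.0045 M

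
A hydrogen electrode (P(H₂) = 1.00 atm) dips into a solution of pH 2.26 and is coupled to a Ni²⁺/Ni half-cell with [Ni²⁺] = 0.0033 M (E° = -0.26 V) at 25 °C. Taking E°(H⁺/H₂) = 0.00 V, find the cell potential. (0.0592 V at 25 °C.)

The hydrogen couple is the cathode, so E°_cell = 0.26 V; n = 2.
[H⁺] = 10^(−2.26) = 0.0055 M, and Q = [Ni²⁺]·P(H₂) / [H⁺]^2 = 109.
E = E° − (0.0592/2) log Q = 0.26 − (0.0592/2)(2.039) = 0.200 V.

0.20 V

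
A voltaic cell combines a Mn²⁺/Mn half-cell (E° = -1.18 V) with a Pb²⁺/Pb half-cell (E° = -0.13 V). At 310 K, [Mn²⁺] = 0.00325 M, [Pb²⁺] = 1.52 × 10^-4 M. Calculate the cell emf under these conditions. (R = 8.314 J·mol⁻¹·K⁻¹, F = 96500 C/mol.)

The Pb²⁺/Pb couple has the higher reduction potential and acts as the cathode, so E°_cell = -0.13 − (-1.18) = 1.05 V.
Balancing electrons gives n = 2; the reaction quotient is Q = [Mn²⁺]/[Pb²⁺] = 21.4.
E = E° − (RT/nF) ln Q = 1.05 − (8.314×310)/(2×96500) × (3.063) = 1.050 − 0.041 = 1.009 V.

1.01 V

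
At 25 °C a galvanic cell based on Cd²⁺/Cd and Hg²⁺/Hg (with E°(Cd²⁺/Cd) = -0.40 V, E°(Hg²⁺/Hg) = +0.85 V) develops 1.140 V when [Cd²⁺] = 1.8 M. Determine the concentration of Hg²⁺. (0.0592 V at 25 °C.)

From the Nernst equation, log Q = n(E° − E)/0.0592 = 2(1.25 − 1.140)/0.0592 = 3.716, so Q = 5200.
With Q = [Cd²⁺]/[Hg²⁺] and the known concentrations, [Hg²⁺] in the denominator gives [Hg²⁺] = 3.5 × 10^-4 M.

3.5 × 10^-4 M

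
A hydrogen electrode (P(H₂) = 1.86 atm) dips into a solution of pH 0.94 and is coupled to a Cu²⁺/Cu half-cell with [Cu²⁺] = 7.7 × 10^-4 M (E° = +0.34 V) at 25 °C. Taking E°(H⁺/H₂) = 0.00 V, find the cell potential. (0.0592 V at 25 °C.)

0.31 V

The Cu²⁺/Cu couple is the cathode, so E°_cell = 0.34 V; n = 2.
[H⁺] = 10^(−0.94) = 0.11 M, and Q = [H⁺]^2 / ([Cu²⁺]·P(H₂)) = 9.20.
E = E° − (0.0592/2) log Q = 0.34 − (0.0592/2)(0.964) = 0.311 V.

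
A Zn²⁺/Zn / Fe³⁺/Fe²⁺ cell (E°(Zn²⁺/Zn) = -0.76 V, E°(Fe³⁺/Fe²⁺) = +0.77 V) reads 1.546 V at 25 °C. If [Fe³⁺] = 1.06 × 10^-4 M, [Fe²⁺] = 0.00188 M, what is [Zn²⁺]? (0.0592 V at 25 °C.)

9.2 × 10^-4 M

From the Nernst equation, log Q = n(E° − E)/0.0592 = 2(1.53 − 1.546)/0.0592 = -0.541, so Q = 0.288.
With Q = [Zn²⁺]·[Fe²⁺]^2/[Fe³⁺]^2 and the known concentrations, [Zn²⁺] in the numerator gives [Zn²⁺] = 9.2 × 10^-4 M.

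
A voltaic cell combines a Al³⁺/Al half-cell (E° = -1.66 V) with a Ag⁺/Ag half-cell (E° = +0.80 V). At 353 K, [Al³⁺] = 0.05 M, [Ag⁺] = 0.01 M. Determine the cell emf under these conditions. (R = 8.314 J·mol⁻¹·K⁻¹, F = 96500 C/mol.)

2.35 V

The Ag⁺/Ag couple has the higher reduction potential and acts as the cathode, so E°_cell = +0.80 − (-1.66) = 2.46 V.
Balancing electrons gives n = 3; the reaction quotient is Q = [Al³⁺]/[Ag⁺]^3 = 5 × 10^4.
E = E° − (RT/nF) ln Q = 2.46 − (8.314×353)/(3×96500) × (10.820) = 2.460 − 0.110 = 2.350 V.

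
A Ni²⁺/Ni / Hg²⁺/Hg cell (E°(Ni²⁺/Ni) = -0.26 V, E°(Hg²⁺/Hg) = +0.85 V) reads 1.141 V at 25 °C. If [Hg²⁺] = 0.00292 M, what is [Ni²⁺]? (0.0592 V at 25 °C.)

2.6 × 10^-4 M

From the Nernst equation, log Q = n(E° − E)/0.0592 = 2(1.11 − 1.141)/0.0592 = -1.047, so Q = 0.0897.
With Q = [Ni²⁺]/[Hg²⁺] and the known concentrations, [Ni²⁺] in the numerator gives [Ni²⁺] = 2.6 × 10^-4 M.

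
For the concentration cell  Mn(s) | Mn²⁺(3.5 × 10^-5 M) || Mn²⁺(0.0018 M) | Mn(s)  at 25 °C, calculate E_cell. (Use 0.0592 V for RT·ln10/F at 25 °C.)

0.051 V

Both half-cells are Mn²⁺/Mn, so E°_cell = 0. The concentrated side is the cathode; the cell reaction moves Mn²⁺ from high to low concentration with n = 2.
Q = [Mn²⁺]_dilute/[Mn²⁺]_conc = 3.5 × 10^-5/0.0018 = 0.0194.
E = 0 − (0.0592/2) log Q = −(0.0592/2)(-1.711) = 0.0506 V.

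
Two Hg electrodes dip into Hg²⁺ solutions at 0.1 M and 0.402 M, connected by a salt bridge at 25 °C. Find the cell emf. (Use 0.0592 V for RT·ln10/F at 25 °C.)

0.018 V

Both half-cells are Hg²⁺/Hg, so E°_cell = 0. The concentrated side is the cathode; the cell reaction moves Hg²⁺ from high to low concentration with n = 2.
Q = [Hg²⁺]_dilute/[Hg²⁺]_conc = 0.1/0.402 = 0.249.
E = 0 − (0.0592/2) log Q = −(0.0592/2)(-0.604) = 0.0179 V.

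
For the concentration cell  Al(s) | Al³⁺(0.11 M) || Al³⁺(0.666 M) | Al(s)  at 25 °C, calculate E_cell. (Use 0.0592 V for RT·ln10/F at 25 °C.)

0.015 V

Both half-cells are Al³⁺/Al, so E°_cell = 0. The concentrated side is the cathode; the cell reaction moves Al³⁺ from high to low concentration with n = 3.
Q = [Al³⁺]_dilute/[Al³⁺]_conc = 0.11/0.666 = 0.165.
E = 0 − (0.0592/3) log Q = −(0.0592/3)(-0.782) = 0.0154 V.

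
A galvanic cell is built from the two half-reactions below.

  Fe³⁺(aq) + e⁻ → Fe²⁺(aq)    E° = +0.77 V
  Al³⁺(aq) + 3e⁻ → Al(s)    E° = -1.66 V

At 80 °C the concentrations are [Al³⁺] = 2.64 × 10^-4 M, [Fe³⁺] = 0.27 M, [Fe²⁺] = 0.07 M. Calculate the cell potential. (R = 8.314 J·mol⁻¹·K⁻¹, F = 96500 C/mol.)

The Fe³⁺/Fe²⁺ couple has the higher reduction potential and acts as the cathode, so E°_cell = +0.77 − (-1.66) = 2.43 V.
Balancing electrons gives n = 3; the reaction quotient is Q = [Al³⁺]·[Fe²⁺]^3/[Fe³⁺]^3 = 4.6 × 10^-6.
E = E° − (RT/nF) ln Q = 2.43 − (8.314×353)/(3×96500) × (-12.289) = 2.430 + 0.125 = 2.555 V.

2.55 V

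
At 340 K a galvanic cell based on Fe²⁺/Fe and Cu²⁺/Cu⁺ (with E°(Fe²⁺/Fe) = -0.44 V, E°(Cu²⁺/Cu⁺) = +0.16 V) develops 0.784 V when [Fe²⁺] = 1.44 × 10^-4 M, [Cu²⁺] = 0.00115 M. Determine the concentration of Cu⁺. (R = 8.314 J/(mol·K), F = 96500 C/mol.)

1.8 × 10^-4 M

From the Nernst equation, ln Q = nF(E° − E)/RT = 2×96500×(0.60 − 0.784)/(8.314×340) = -12.563, so Q = 3.5 × 10^-6.
With Q = [Fe²⁺]·[Cu⁺]^2/[Cu²⁺]^2 and the known concentrations, [Cu⁺]^2 in the numerator gives [Cu⁺] = 1.8 × 10^-4 M.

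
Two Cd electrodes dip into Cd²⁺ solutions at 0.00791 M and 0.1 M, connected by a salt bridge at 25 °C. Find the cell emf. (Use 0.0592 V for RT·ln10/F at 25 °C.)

Both half-cells are Cd²⁺/Cd, so E°_cell = 0. The concentrated side is the cathode; the cell reaction moves Cd²⁺ from high to low concentration with n = 2.
Q = [Cd²⁺]_dilute/[Cd²⁺]_conc = 0.00791/0.1 = 0.0791.
E = 0 − (0.0592/2) log Q = −(0.0592/2)(-1.102) = 0.0326 V.

0.033 V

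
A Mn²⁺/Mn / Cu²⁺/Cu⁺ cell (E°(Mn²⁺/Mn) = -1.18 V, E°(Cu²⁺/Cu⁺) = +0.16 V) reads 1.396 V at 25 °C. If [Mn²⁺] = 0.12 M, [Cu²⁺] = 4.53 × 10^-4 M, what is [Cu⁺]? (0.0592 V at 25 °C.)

From the Nernst equation, log Q = n(E° − E)/0.0592 = 2(1.34 − 1.396)/0.0592 = -1.892, so Q = 0.0128.
With Q = [Mn²⁺]·[Cu⁺]^2/[Cu²⁺]^2 and the known concentrations, [Cu⁺]^2 in the numerator gives [Cu⁺] = 1.5 × 10^-4 M.

1.5 × 10^-4 M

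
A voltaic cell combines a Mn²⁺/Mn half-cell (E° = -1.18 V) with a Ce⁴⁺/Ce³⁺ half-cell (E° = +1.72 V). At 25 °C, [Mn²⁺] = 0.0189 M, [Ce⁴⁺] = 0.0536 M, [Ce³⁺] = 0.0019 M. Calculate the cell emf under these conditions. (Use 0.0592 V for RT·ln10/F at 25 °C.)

3.04 V

The Ce⁴⁺/Ce³⁺ couple has the higher reduction potential and acts as the cathode, so E°_cell = +1.72 − (-1.18) = 2.90 V.
Balancing electrons gives n = 2; the reaction quotient is Q = [Mn²⁺]·[Ce³⁺]^2/[Ce⁴⁺]^2 = 2.37 × 10^-5.
At 25 °C, E = E° − (0.0592/n) log Q = 2.90 − (0.0592/2)(-4.624) = 2.900 + 0.137 = 3.037 V.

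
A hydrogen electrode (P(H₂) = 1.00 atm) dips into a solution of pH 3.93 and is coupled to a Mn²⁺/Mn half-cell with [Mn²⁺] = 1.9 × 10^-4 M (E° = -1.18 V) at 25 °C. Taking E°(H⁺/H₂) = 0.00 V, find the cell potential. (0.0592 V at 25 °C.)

The hydrogen couple is the cathode, so E°_cell = 1.18 V; n = 2.
[H⁺] = 10^(−3.93) = 1.2 × 10^-4 M, and Q = [Mn²⁺]·P(H₂) / [H⁺]^2 = 1.38 × 10^4.
E = E° − (0.0592/2) log Q = 1.18 − (0.0592/2)(4.139) = 1.057 V.

1.06 V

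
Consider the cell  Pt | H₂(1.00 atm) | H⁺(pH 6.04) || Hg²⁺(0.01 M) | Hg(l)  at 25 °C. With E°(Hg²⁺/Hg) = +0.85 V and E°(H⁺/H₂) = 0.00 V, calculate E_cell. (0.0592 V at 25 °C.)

1.15 V

The Hg²⁺/Hg couple is the cathode, so E°_cell = 0.85 V; n = 2.
[H⁺] = 10^(−6.04) = 9.1 × 10^-7 M, and Q = [H⁺]^2 / ([Hg²⁺]·P(H₂)) = 8.32 × 10^-11.
E = E° − (0.0592/2) log Q = 0.85 − (0.0592/2)(-10.080) = 1.148 V.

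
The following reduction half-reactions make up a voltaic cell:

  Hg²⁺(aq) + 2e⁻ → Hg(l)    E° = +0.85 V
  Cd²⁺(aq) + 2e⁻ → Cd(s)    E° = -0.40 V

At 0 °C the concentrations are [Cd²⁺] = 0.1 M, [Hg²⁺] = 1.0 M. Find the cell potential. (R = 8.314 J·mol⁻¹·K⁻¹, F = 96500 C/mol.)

The Hg²⁺/Hg couple has the higher reduction potential and acts as the cathode, so E°_cell = +0.85 − (-0.40) = 1.25 V.
Balancing electrons gives n = 2; the reaction quotient is Q = [Cd²⁺]/[Hg²⁺] = 0.100.
E = E° − (RT/nF) ln Q = 1.25 − (8.314×273)/(2×96500) × (-2.303) = 1.250 + 0.027 = 1.277 V.

1.28 V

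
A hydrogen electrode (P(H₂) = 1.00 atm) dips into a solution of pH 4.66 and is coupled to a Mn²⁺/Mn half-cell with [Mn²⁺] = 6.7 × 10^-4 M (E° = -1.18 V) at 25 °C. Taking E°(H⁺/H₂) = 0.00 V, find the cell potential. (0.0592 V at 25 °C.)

The hydrogen couple is the cathode, so E°_cell = 1.18 V; n = 2.
[H⁺] = 10^(−4.66) = 2.2 × 10^-5 M, and Q = [Mn²⁺]·P(H₂) / [H⁺]^2 = 1.4 × 10^6.
E = E° − (0.0592/2) log Q = 1.18 − (0.0592/2)(6.146) = 0.998 V.

1.00 V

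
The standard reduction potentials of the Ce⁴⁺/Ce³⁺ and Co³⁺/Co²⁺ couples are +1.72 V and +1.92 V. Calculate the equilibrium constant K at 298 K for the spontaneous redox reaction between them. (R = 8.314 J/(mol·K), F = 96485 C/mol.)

E°_cell = +1.92 − (+1.72) = 0.20 V, with n = 1 electron transferred.
At equilibrium E = 0, so the Nernst equation gives ln K = nFE°/RT = (1)(96485)(0.20)/((8.314)(298)) = 7.79.
K = e^7.79 = 2400.

2400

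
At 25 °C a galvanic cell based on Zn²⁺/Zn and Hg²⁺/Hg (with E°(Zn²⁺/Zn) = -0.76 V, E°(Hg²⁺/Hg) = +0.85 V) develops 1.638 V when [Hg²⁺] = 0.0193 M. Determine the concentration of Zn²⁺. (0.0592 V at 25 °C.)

0.0022 M

From the Nernst equation, log Q = n(E° − E)/0.0592 = 2(1.61 − 1.638)/0.0592 = -0.946, so Q = 0.113.
With Q = [Zn²⁺]/[Hg²⁺] and the known concentrations, [Zn²⁺] in the numerator gives [Zn²⁺] = 0.0022 M.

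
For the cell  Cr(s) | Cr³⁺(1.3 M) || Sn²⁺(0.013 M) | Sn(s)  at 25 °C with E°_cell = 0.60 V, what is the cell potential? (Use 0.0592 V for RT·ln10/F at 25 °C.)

Balancing electrons gives n = 6; the reaction quotient is Q = [Cr³⁺]^2/[Sn²⁺]^3 = 7.69 × 10^5.
At 25 °C, E = E° − (0.0592/n) log Q = 0.60 − (0.0592/6)(5.886) = 0.600 − 0.058 = 0.542 V.

0.542 V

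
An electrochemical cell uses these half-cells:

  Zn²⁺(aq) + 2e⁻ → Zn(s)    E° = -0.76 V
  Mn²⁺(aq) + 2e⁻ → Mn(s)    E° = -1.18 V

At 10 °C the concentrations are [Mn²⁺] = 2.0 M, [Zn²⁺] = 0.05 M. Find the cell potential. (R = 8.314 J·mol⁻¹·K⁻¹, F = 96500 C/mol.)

0.375 V

The Zn²⁺/Zn couple has the higher reduction potential and acts as the cathode, so E°_cell = -0.76 − (-1.18) = 0.42 V.
Balancing electrons gives n = 2; the reaction quotient is Q = [Mn²⁺]/[Zn²⁺] = 40.0.
E = E° − (RT/nF) ln Q = 0.42 − (8.314×283)/(2×96500) × (3.689) = 0.420 − 0.045 = 0.375 V.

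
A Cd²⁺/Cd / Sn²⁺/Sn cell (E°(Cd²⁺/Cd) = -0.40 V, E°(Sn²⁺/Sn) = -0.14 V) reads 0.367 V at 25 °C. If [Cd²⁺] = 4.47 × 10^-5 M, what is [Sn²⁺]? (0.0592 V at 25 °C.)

0.18 M

From the Nernst equation, log Q = n(E° − E)/0.0592 = 2(0.26 − 0.367)/0.0592 = -3.615, so Q = 2.43 × 10^-4.
With Q = [Cd²⁺]/[Sn²⁺] and the known concentrations, [Sn²⁺] in the denominator gives [Sn²⁺] = 0.18 M.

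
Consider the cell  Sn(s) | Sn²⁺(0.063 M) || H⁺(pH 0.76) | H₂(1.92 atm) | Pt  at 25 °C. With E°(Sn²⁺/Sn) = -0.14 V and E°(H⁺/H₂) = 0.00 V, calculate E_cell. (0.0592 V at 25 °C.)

0.12 V

The hydrogen couple is the cathode, so E°_cell = 0.14 V; n = 2.
[H⁺] = 10^(−0.76) = 0.17 M, and Q = [Sn²⁺]·P(H₂) / [H⁺]^2 = 4.01.
E = E° − (0.0592/2) log Q = 0.14 − (0.0592/2)(0.603) = 0.122 V.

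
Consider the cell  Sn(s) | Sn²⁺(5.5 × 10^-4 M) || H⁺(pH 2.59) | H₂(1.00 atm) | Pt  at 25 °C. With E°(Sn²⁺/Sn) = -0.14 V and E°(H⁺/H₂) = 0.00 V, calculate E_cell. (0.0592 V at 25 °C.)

The hydrogen couple is the cathode, so E°_cell = 0.14 V; n = 2.
[H⁺] = 10^(−2.59) = 0.0026 M, and Q = [Sn²⁺]·P(H₂) / [H⁺]^2 = 83.2.
E = E° − (0.0592/2) log Q = 0.14 − (0.0592/2)(1.920) = 0.083 V.

0.083 V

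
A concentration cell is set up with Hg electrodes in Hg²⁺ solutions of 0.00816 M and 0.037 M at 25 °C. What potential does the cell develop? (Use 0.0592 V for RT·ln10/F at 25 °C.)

Both half-cells are Hg²⁺/Hg, so E°_cell = 0. The concentrated side is the cathode; the cell reaction moves Hg²⁺ from high to low concentration with n = 2.
Q = [Hg²⁺]_dilute/[Hg²⁺]_conc = 0.00816/0.037 = 0.221.
E = 0 − (0.0592/2) log Q = −(0.0592/2)(-0.657) = 0.0194 V.

0.019 V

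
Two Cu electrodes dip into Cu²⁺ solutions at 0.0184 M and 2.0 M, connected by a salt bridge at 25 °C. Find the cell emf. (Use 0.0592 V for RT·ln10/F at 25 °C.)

0.060 V

Both half-cells are Cu²⁺/Cu, so E°_cell = 0. The concentrated side is the cathode; the cell reaction moves Cu²⁺ from high to low concentration with n = 2.
Q = [Cu²⁺]_dilute/[Cu²⁺]_conc = 0.0184/2.0 = 0.00920.
E = 0 − (0.0592/2) log Q = −(0.0592/2)(-2.036) = 0.0603 V.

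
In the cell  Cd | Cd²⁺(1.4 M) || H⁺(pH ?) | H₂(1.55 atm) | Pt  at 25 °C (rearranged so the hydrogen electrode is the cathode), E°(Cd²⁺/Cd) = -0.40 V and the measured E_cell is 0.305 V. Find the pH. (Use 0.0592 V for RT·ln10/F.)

E°_cell = 0.40 V and n = 2.
log Q = n(E° − E)/0.0592 = 2×(0.40 − 0.305)/0.0592 = 3.209.
With Q = [Cd²⁺]·P(H₂) / [H⁺]^2, solving for [H⁺] gives log[H⁺] = -1.436, so pH = 1.44.

pH = 1.44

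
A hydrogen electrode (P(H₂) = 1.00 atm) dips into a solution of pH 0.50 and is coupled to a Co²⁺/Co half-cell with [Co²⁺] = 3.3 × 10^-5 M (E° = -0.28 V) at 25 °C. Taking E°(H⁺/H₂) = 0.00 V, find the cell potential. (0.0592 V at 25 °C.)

The hydrogen couple is the cathode, so E°_cell = 0.28 V; n = 2.
[H⁺] = 10^(−0.50) = 0.32 M, and Q = [Co²⁺]·P(H₂) / [H⁺]^2 = 3.3 × 10^-4.
E = E° − (0.0592/2) log Q = 0.28 − (0.0592/2)(-3.481) = 0.383 V.

0.38 V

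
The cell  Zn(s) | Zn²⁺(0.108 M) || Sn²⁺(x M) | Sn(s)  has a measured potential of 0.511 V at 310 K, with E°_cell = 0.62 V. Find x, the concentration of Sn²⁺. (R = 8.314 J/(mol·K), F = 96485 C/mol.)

From the Nernst equation, ln Q = nF(E° − E)/RT = 2×96485×(0.62 − 0.511)/(8.314×310) = 8.161, so Q = 3500.
With Q = [Zn²⁺]/[Sn²⁺] and the known concentrations, [Sn²⁺] in the denominator gives [Sn²⁺] = 3.1 × 10^-5 M.

3.1 × 10^-5 M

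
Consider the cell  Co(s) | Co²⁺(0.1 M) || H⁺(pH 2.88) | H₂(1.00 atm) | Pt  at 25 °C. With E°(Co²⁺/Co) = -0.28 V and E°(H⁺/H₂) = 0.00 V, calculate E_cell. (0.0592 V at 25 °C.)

0.14 V

The hydrogen couple is the cathode, so E°_cell = 0.28 V; n = 2.
[H⁺] = 10^(−2.88) = 0.0013 M, and Q = [Co²⁺]·P(H₂) / [H⁺]^2 = 5.75 × 10^4.
E = E° − (0.0592/2) log Q = 0.28 − (0.0592/2)(4.760) = 0.139 V.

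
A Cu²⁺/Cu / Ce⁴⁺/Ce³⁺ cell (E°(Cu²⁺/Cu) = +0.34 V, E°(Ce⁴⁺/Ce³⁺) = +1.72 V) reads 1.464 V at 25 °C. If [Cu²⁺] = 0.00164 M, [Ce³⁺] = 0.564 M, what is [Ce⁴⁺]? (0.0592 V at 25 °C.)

From the Nernst equation, log Q = n(E° − E)/0.0592 = 2(1.38 − 1.464)/0.0592 = -2.838, so Q = 0.00145.
With Q = [Cu²⁺]·[Ce³⁺]^2/[Ce⁴⁺]^2 and the known concentrations, [Ce⁴⁺]^2 in the denominator gives [Ce⁴⁺] = 0.6 M.

0.6 M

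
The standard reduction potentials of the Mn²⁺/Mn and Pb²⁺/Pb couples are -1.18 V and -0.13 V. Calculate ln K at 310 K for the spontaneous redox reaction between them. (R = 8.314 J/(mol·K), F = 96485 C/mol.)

ln K = 78.6

E°_cell = -0.13 − (-1.18) = 1.05 V, with n = 2 electrons transferred.
At equilibrium E = 0, so the Nernst equation gives ln K = nFE°/RT = (2)(96485)(1.05)/((8.314)(310)) = 78.62.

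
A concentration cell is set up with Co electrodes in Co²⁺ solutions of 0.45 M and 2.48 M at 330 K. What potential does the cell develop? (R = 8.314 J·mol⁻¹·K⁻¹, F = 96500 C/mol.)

0.024 V

Both half-cells are Co²⁺/Co, so E°_cell = 0. The concentrated side is the cathode; the cell reaction moves Co²⁺ from high to low concentration with n = 2.
Q = [Co²⁺]_dilute/[Co²⁺]_conc = 0.45/2.48 = 0.181.
E = 0 − (RT/nF) ln Q = −((8.314×330)/(2×96500))(-1.707) = 0.0243 V.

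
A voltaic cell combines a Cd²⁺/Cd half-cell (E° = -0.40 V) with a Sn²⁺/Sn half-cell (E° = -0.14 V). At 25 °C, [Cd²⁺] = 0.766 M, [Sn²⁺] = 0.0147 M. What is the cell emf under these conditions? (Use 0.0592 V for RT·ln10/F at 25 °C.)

0.209 V

The Sn²⁺/Sn couple has the higher reduction potential and acts as the cathode, so E°_cell = -0.14 − (-0.40) = 0.26 V.
Balancing electrons gives n = 2; the reaction quotient is Q = [Cd²⁺]/[Sn²⁺] = 52.1.
At 25 °C, E = E° − (0.0592/n) log Q = 0.26 − (0.0592/2)(1.717) = 0.260 − 0.051 = 0.209 V.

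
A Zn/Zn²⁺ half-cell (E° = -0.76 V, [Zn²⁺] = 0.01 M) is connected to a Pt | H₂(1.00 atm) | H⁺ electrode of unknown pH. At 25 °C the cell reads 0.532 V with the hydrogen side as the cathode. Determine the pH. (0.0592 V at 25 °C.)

pH = 4.85

E°_cell = 0.76 V and n = 2.
log Q = n(E° − E)/0.0592 = 2×(0.76 − 0.532)/0.0592 = 7.703.
With Q = [Zn²⁺]·P(H₂) / [H⁺]^2, solving for [H⁺] gives log[H⁺] = -4.851, so pH = 4.85.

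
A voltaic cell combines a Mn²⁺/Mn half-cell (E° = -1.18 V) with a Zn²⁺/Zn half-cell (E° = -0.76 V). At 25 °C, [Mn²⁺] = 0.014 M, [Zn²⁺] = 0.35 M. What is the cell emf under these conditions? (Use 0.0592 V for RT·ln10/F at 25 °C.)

The Zn²⁺/Zn couple has the higher reduction potential and acts as the cathode, so E°_cell = -0.76 − (-1.18) = 0.42 V.
Balancing electrons gives n = 2; the reaction quotient is Q = [Mn²⁺]/[Zn²⁺] = 0.0400.
At 25 °C, E = E° − (0.0592/n) log Q = 0.42 − (0.0592/2)(-1.398) = 0.420 + 0.041 = 0.461 V.

0.461 V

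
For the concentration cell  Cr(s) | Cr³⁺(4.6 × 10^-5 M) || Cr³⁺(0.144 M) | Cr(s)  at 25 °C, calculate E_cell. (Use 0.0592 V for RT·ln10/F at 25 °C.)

0.069 V

Both half-cells are Cr³⁺/Cr, so E°_cell = 0. The concentrated side is the cathode; the cell reaction moves Cr³⁺ from high to low concentration with n = 3.
Q = [Cr³⁺]_dilute/[Cr³⁺]_conc = 4.6 × 10^-5/0.144 = 3.19 × 10^-4.
E = 0 − (0.0592/3) log Q = −(0.0592/3)(-3.496) = 0.0690 V.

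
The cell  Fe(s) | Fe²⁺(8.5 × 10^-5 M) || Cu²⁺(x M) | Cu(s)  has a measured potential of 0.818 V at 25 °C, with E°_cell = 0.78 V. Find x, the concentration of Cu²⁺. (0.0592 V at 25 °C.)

From the Nernst equation, log Q = n(E° − E)/0.0592 = 2(0.78 − 0.818)/0.0592 = -1.284, so Q = 0.0520.
With Q = [Fe²⁺]/[Cu²⁺] and the known concentrations, [Cu²⁺] in the denominator gives [Cu²⁺] = 0.0016 M.

0.0016 M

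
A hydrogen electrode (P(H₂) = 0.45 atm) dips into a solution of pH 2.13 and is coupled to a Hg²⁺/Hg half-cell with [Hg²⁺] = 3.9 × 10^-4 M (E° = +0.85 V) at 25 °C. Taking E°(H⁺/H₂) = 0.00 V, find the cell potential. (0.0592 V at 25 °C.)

0.86 V

The Hg²⁺/Hg couple is the cathode, so E°_cell = 0.85 V; n = 2.
[H⁺] = 10^(−2.13) = 0.0074 M, and Q = [H⁺]^2 / ([Hg²⁺]·P(H₂)) = 0.313.
E = E° − (0.0592/2) log Q = 0.85 − (0.0592/2)(-0.504) = 0.865 V.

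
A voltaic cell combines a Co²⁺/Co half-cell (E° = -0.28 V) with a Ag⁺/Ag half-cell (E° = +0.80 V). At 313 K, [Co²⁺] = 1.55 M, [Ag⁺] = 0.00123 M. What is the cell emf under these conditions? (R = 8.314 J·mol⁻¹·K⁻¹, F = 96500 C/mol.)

0.893 V

The Ag⁺/Ag couple has the higher reduction potential and acts as the cathode, so E°_cell = +0.80 − (-0.28) = 1.08 V.
Balancing electrons gives n = 2; the reaction quotient is Q = [Co²⁺]/[Ag⁺]^2 = 1.02 × 10^6.
E = E° − (RT/nF) ln Q = 1.08 − (8.314×313)/(2×96500) × (13.840) = 1.080 − 0.187 = 0.893 V.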